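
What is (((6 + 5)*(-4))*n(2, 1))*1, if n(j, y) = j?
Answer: -88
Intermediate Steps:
(((6 + 5)*(-4))*n(2, 1))*1 = (((6 + 5)*(-4))*2)*1 = ((11*(-4))*2)*1 = -44*2*1 = -88*1 = -88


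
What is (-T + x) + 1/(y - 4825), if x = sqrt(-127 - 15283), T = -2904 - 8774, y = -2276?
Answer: 82925477/7101 + I*sqrt(15410) ≈ 11678.0 + 124.14*I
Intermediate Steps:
T = -11678
x = I*sqrt(15410) (x = sqrt(-15410) = I*sqrt(15410) ≈ 124.14*I)
(-T + x) + 1/(y - 4825) = (-1*(-11678) + I*sqrt(15410)) + 1/(-2276 - 4825) = (11678 + I*sqrt(15410)) + 1/(-7101) = (11678 + I*sqrt(15410)) - 1/7101 = 82925477/7101 + I*sqrt(15410)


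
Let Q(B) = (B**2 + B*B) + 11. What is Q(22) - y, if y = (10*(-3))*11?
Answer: 1309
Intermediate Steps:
y = -330 (y = -30*11 = -330)
Q(B) = 11 + 2*B**2 (Q(B) = (B**2 + B**2) + 11 = 2*B**2 + 11 = 11 + 2*B**2)
Q(22) - y = (11 + 2*22**2) - 1*(-330) = (11 + 2*484) + 330 = (11 + 968) + 330 = 979 + 330 = 1309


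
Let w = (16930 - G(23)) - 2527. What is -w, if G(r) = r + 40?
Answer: -14340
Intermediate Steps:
G(r) = 40 + r
w = 14340 (w = (16930 - (40 + 23)) - 2527 = (16930 - 1*63) - 2527 = (16930 - 63) - 2527 = 16867 - 2527 = 14340)
-w = -1*14340 = -14340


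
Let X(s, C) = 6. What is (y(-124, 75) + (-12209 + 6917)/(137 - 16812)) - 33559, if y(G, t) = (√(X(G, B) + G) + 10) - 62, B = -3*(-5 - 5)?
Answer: -560458133/16675 + I*√118 ≈ -33611.0 + 10.863*I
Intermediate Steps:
B = 30 (B = -3*(-10) = 30)
y(G, t) = -52 + √(6 + G) (y(G, t) = (√(6 + G) + 10) - 62 = (10 + √(6 + G)) - 62 = -52 + √(6 + G))
(y(-124, 75) + (-12209 + 6917)/(137 - 16812)) - 33559 = ((-52 + √(6 - 124)) + (-12209 + 6917)/(137 - 16812)) - 33559 = ((-52 + √(-118)) - 5292/(-16675)) - 33559 = ((-52 + I*√118) - 5292*(-1/16675)) - 33559 = ((-52 + I*√118) + 5292/16675) - 33559 = (-861808/16675 + I*√118) - 33559 = -560458133/16675 + I*√118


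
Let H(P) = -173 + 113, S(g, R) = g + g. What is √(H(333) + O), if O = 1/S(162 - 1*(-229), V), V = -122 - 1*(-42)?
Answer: I*√36690658/782 ≈ 7.7459*I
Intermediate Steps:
V = -80 (V = -122 + 42 = -80)
S(g, R) = 2*g
H(P) = -60
O = 1/782 (O = 1/(2*(162 - 1*(-229))) = 1/(2*(162 + 229)) = 1/(2*391) = 1/782 ≈ 0.0012788)
√(H(333) + O) = √(-60 + 1/782) = √(-46919/782) = I*√36690658/782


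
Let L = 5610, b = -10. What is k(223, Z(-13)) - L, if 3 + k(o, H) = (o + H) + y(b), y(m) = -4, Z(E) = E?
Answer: -5407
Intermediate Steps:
k(o, H) = -7 + H + o (k(o, H) = -3 + ((o + H) - 4) = -3 + ((H + o) - 4) = -3 + (-4 + H + o) = -7 + H + o)
k(223, Z(-13)) - L = (-7 - 13 + 223) - 1*5610 = 203 - 5610 = -5407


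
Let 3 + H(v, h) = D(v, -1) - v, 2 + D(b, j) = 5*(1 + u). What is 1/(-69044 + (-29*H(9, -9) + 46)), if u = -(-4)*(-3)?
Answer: -1/66997 ≈ -1.4926e-5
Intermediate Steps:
u = -12 (u = -1*12 = -12)
D(b, j) = -57 (D(b, j) = -2 + 5*(1 - 12) = -2 + 5*(-11) = -2 - 55 = -57)
H(v, h) = -60 - v (H(v, h) = -3 + (-57 - v) = -60 - v)
1/(-69044 + (-29*H(9, -9) + 46)) = 1/(-69044 + (-29*(-60 - 1*9) + 46)) = 1/(-69044 + (-29*(-60 - 9) + 46)) = 1/(-69044 + (-29*(-69) + 46)) = 1/(-69044 + (2001 + 46)) = 1/(-69044 + 2047) = 1/(-66997) = -1/66997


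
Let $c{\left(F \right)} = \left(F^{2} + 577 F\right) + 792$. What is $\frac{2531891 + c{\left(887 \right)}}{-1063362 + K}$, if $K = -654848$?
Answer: $- \frac{3831251}{1718210} \approx -2.2298$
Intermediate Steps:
$c{\left(F \right)} = 792 + F^{2} + 577 F$
$\frac{2531891 + c{\left(887 \right)}}{-1063362 + K} = \frac{2531891 + \left(792 + 887^{2} + 577 \cdot 887\right)}{-1063362 - 654848} = \frac{2531891 + \left(792 + 786769 + 511799\right)}{-1718210} = \left(2531891 + 1299360\right) \left(- \frac{1}{1718210}\right) = 3831251 \left(- \frac{1}{1718210}\right) = - \frac{3831251}{1718210}$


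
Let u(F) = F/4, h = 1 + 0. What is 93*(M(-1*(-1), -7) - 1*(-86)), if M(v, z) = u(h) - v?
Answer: 31713/4 ≈ 7928.3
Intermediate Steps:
h = 1
u(F) = F/4 (u(F) = F*(¼) = F/4)
M(v, z) = ¼ - v (M(v, z) = (¼)*1 - v = ¼ - v)
93*(M(-1*(-1), -7) - 1*(-86)) = 93*((¼ - (-1)*(-1)) - 1*(-86)) = 93*((¼ - 1*1) + 86) = 93*((¼ - 1) + 86) = 93*(-¾ + 86) = 93*(341/4) = 31713/4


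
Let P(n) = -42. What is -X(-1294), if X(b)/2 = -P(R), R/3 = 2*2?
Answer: -84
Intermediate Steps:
R = 12 (R = 3*(2*2) = 3*4 = 12)
X(b) = 84 (X(b) = 2*(-1*(-42)) = 2*42 = 84)
-X(-1294) = -1*84 = -84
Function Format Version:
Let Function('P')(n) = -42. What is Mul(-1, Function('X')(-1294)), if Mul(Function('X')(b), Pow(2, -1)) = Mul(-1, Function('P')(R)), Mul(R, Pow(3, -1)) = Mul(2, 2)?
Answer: -84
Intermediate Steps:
R = 12 (R = Mul(3, Mul(2, 2)) = Mul(3, 4) = 12)
Function('X')(b) = 84 (Function('X')(b) = Mul(2, Mul(-1, -42)) = Mul(2, 42) = 84)
Mul(-1, Function('X')(-1294)) = Mul(-1, 84) = -84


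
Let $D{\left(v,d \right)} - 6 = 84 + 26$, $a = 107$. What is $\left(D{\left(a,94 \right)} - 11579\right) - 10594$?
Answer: $-22057$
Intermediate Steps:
$D{\left(v,d \right)} = 116$ ($D{\left(v,d \right)} = 6 + \left(84 + 26\right) = 6 + 110 = 116$)
$\left(D{\left(a,94 \right)} - 11579\right) - 10594 = \left(116 - 11579\right) - 10594 = -11463 - 10594 = -22057$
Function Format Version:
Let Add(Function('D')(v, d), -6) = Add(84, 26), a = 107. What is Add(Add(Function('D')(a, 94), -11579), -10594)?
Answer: -22057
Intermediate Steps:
Function('D')(v, d) = 116 (Function('D')(v, d) = Add(6, Add(84, 26)) = Add(6, 110) = 116)
Add(Add(Function('D')(a, 94), -11579), -10594) = Add(Add(116, -11579), -10594) = Add(-11463, -10594) = -22057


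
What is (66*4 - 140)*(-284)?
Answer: -35216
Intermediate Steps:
(66*4 - 140)*(-284) = (264 - 140)*(-284) = 124*(-284) = -35216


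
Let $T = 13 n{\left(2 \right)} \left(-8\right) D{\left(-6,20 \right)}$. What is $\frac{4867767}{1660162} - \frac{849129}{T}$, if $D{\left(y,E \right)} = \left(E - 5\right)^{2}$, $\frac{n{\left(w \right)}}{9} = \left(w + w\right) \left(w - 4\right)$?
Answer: $\frac{1131920357117}{466173489600} \approx 2.4281$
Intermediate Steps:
$n{\left(w \right)} = 18 w \left(-4 + w\right)$ ($n{\left(w \right)} = 9 \left(w + w\right) \left(w - 4\right) = 9 \cdot 2 w \left(-4 + w\right) = 18 w \left(-4 + w\right)$)
$D{\left(y,E \right)} = \left(-5 + E\right)^{2}$
$T = 1684800$ ($T = 13 \cdot 18 \cdot 2 \left(-4 + 2\right) \left(-8\right) \left(-5 + 20\right)^{2} = 13 \cdot 18 \cdot 2 \left(-2\right) \left(-8\right) 15^{2} = 13 \left(-72\right) \left(-8\right) 225 = \left(-936\right) \left(-8\right) 225 = 7488 \cdot 225 = 1684800$)
$\frac{4867767}{1660162} - \frac{849129}{T} = \frac{4867767}{1660162} - \frac{849129}{1684800} = 4867767 \cdot \frac{1}{1660162} - \frac{283043}{561600} = \frac{4867767}{1660162} - \frac{283043}{561600} = \frac{1131920357117}{466173489600}$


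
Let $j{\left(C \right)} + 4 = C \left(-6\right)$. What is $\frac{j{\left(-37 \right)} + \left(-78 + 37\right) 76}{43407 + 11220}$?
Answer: $- \frac{966}{18209} \approx -0.053051$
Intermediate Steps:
$j{\left(C \right)} = -4 - 6 C$ ($j{\left(C \right)} = -4 + C \left(-6\right) = -4 - 6 C$)
$\frac{j{\left(-37 \right)} + \left(-78 + 37\right) 76}{43407 + 11220} = \frac{\left(-4 - -222\right) + \left(-78 + 37\right) 76}{43407 + 11220} = \frac{\left(-4 + 222\right) - 3116}{54627} = \left(218 - 3116\right) \frac{1}{54627} = \left(-2898\right) \frac{1}{54627} = - \frac{966}{18209}$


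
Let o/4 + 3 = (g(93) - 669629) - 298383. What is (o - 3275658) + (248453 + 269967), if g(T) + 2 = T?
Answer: -6628934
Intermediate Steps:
g(T) = -2 + T
o = -3871696 (o = -12 + 4*(((-2 + 93) - 669629) - 298383) = -12 + 4*((91 - 669629) - 298383) = -12 + 4*(-669538 - 298383) = -12 + 4*(-967921) = -12 - 3871684 = -3871696)
(o - 3275658) + (248453 + 269967) = (-3871696 - 3275658) + (248453 + 269967) = -7147354 + 518420 = -6628934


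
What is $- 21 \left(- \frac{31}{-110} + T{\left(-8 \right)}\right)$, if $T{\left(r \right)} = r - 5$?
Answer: $\frac{29379}{110} \approx 267.08$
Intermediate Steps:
$T{\left(r \right)} = -5 + r$ ($T{\left(r \right)} = r - 5 = -5 + r$)
$- 21 \left(- \frac{31}{-110} + T{\left(-8 \right)}\right) = - 21 \left(- \frac{31}{-110} - 13\right) = - 21 \left(\left(-31\right) \left(- \frac{1}{110}\right) - 13\right) = - 21 \left(\frac{31}{110} - 13\right) = \left(-21\right) \left(- \frac{1399}{110}\right) = \frac{29379}{110}$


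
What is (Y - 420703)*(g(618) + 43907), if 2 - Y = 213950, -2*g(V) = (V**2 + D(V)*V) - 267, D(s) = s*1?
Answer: 428876202317/2 ≈ 2.1444e+11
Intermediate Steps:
D(s) = s
g(V) = 267/2 - V**2 (g(V) = -((V**2 + V*V) - 267)/2 = -((V**2 + V**2) - 267)/2 = -(2*V**2 - 267)/2 = -(-267 + 2*V**2)/2 = 267/2 - V**2)
Y = -213948 (Y = 2 - 1*213950 = 2 - 213950 = -213948)
(Y - 420703)*(g(618) + 43907) = (-213948 - 420703)*((267/2 - 1*618**2) + 43907) = -634651*((267/2 - 1*381924) + 43907) = -634651*((267/2 - 381924) + 43907) = -634651*(-763581/2 + 43907) = -634651*(-675767/2) = 428876202317/2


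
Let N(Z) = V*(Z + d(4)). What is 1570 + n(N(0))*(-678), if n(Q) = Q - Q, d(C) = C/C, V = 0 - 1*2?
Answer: 1570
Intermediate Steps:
V = -2 (V = 0 - 2 = -2)
d(C) = 1
N(Z) = -2 - 2*Z (N(Z) = -2*(Z + 1) = -2*(1 + Z) = -2 - 2*Z)
n(Q) = 0
1570 + n(N(0))*(-678) = 1570 + 0*(-678) = 1570 + 0 = 1570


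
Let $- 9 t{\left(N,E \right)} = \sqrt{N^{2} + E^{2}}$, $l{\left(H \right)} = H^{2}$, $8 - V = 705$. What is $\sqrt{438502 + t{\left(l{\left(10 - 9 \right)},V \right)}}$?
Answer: $\frac{\sqrt{3946518 - \sqrt{485810}}}{3} \approx 662.14$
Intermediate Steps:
$V = -697$ ($V = 8 - 705 = -697$)
$t{\left(N,E \right)} = - \frac{\sqrt{E^{2} + N^{2}}}{9}$ ($t{\left(N,E \right)} = - \frac{\sqrt{N^{2} + E^{2}}}{9} = - \frac{\sqrt{E^{2} + N^{2}}}{9}$)
$\sqrt{438502 + t{\left(l{\left(10 - 9 \right)},V \right)}} = \sqrt{438502 - \frac{\sqrt{\left(-697\right)^{2} + \left(\left(10 - 9\right)^{2}\right)^{2}}}{9}} = \sqrt{438502 - \frac{\sqrt{485809 + \left(1^{2}\right)^{2}}}{9}} = \sqrt{438502 - \frac{\sqrt{485809 + 1^{2}}}{9}} = \sqrt{438502 - \frac{\sqrt{485809 + 1}}{9}} = \sqrt{438502 - \frac{\sqrt{485810}}{9}}$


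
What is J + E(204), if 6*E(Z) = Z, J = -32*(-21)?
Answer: 706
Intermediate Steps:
J = 672
E(Z) = Z/6
J + E(204) = 672 + (⅙)*204 = 672 + 34 = 706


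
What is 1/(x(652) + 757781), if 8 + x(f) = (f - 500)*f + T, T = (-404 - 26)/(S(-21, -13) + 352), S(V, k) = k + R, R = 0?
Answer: 339/290480873 ≈ 1.1670e-6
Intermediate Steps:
S(V, k) = k (S(V, k) = k + 0 = k)
T = -430/339 (T = (-404 - 26)/(-13 + 352) = -430/339 ≈ -1.2684)
x(f) = -3142/339 + f*(-500 + f) (x(f) = -8 + ((f - 500)*f - 430/339) = -8 + ((-500 + f)*f - 430/339) = -8 + (f*(-500 + f) - 430/339) = -8 + (-430/339 + f*(-500 + f)) = -3142/339 + f*(-500 + f))
1/(x(652) + 757781) = 1/((-3142/339 + 652² - 500*652) + 757781) = 1/((-3142/339 + 425104 - 326000) + 757781) = 1/(33593114/339 + 757781) = 1/(290480873/339) = 339/290480873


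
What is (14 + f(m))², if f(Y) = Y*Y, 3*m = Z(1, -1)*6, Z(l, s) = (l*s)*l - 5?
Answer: 24964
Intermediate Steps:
Z(l, s) = -5 + s*l² (Z(l, s) = s*l² - 5 = -5 + s*l²)
m = -12 (m = ((-5 - 1*1²)*6)/3 = ((-5 - 1*1)*6)/3 = ((-5 - 1)*6)/3 = (-6*6)/3 = (⅓)*(-36) = -12)
f(Y) = Y²
(14 + f(m))² = (14 + (-12)²)² = (14 + 144)² = 158² = 24964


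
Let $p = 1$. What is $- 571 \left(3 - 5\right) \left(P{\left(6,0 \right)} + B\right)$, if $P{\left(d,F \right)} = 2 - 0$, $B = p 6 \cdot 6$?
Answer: $43396$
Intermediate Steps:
$B = 36$ ($B = 1 \cdot 6 \cdot 6 = 6 \cdot 6 = 36$)
$P{\left(d,F \right)} = 2$ ($P{\left(d,F \right)} = 2 + 0 = 2$)
$- 571 \left(3 - 5\right) \left(P{\left(6,0 \right)} + B\right) = - 571 \left(3 - 5\right) \left(2 + 36\right) = - 571 \left(\left(-2\right) 38\right) = \left(-571\right) \left(-76\right) = 43396$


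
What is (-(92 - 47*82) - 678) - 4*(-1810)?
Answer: 10324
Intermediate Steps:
(-(92 - 47*82) - 678) - 4*(-1810) = (-(92 - 3854) - 678) + 7240 = (-1*(-3762) - 678) + 7240 = (3762 - 678) + 7240 = 3084 + 7240 = 10324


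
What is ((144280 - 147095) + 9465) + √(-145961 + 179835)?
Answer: 6650 + √33874 ≈ 6834.0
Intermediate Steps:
((144280 - 147095) + 9465) + √(-145961 + 179835) = (-2815 + 9465) + √33874 = 6650 + √33874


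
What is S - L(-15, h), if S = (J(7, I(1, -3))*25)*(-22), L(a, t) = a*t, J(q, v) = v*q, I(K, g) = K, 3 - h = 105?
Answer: -5380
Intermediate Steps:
h = -102 (h = 3 - 1*105 = 3 - 105 = -102)
J(q, v) = q*v
S = -3850 (S = ((7*1)*25)*(-22) = (7*25)*(-22) = 175*(-22) = -3850)
S - L(-15, h) = -3850 - (-15)*(-102) = -3850 - 1*1530 = -3850 - 1530 = -5380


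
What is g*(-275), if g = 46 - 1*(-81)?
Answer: -34925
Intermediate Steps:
g = 127 (g = 46 + 81 = 127)
g*(-275) = 127*(-275) = -34925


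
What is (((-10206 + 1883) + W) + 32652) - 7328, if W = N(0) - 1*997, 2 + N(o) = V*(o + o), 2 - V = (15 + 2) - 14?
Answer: 16002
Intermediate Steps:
V = -1 (V = 2 - ((15 + 2) - 14) = 2 - (17 - 14) = 2 - 1*3 = 2 - 3 = -1)
N(o) = -2 - 2*o (N(o) = -2 - (o + o) = -2 - 2*o)
W = -999 (W = (-2 - 2*0) - 1*997 = (-2 + 0) - 997 = -2 - 997 = -999)
(((-10206 + 1883) + W) + 32652) - 7328 = (((-10206 + 1883) - 999) + 32652) - 7328 = ((-8323 - 999) + 32652) - 7328 = (-9322 + 32652) - 7328 = 23330 - 7328 = 16002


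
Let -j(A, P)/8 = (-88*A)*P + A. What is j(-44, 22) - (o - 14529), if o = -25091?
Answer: -641500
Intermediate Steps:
j(A, P) = -8*A + 704*A*P (j(A, P) = -8*((-88*A)*P + A) = -8*(-88*A*P + A) = -8*(A - 88*A*P) = -8*A + 704*A*P)
j(-44, 22) - (o - 14529) = 8*(-44)*(-1 + 88*22) - (-25091 - 14529) = 8*(-44)*(-1 + 1936) - 1*(-39620) = 8*(-44)*1935 + 39620 = -681120 + 39620 = -641500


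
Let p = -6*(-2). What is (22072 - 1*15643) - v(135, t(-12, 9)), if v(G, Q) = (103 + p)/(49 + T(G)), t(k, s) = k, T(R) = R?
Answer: 51427/8 ≈ 6428.4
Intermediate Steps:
p = 12
v(G, Q) = 115/(49 + G) (v(G, Q) = (103 + 12)/(49 + G) = 115/(49 + G))
(22072 - 1*15643) - v(135, t(-12, 9)) = (22072 - 1*15643) - 115/(49 + 135) = (22072 - 15643) - 115/184 = 6429 - 115/184 = 6429 - 1*5/8 = 6429 - 5/8 = 51427/8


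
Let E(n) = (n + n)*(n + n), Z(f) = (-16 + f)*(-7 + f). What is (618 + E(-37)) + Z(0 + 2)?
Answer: 6164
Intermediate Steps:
E(n) = 4*n**2 (E(n) = (2*n)*(2*n) = 4*n**2)
(618 + E(-37)) + Z(0 + 2) = (618 + 4*(-37)**2) + (112 + (0 + 2)**2 - 23*(0 + 2)) = (618 + 4*1369) + (112 + 2**2 - 23*2) = (618 + 5476) + (112 + 4 - 46) = 6094 + 70 = 6164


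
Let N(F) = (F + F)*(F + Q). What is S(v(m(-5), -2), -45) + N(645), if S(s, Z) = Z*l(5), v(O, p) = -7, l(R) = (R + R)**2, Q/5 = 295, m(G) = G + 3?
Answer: 2730300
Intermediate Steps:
m(G) = 3 + G
Q = 1475 (Q = 5*295 = 1475)
l(R) = 4*R**2 (l(R) = (2*R)**2 = 4*R**2)
S(s, Z) = 100*Z (S(s, Z) = Z*(4*5**2) = Z*(4*25) = Z*100 = 100*Z)
N(F) = 2*F*(1475 + F) (N(F) = (F + F)*(F + 1475) = (2*F)*(1475 + F) = 2*F*(1475 + F))
S(v(m(-5), -2), -45) + N(645) = 100*(-45) + 2*645*(1475 + 645) = -4500 + 2*645*2120 = -4500 + 2734800 = 2730300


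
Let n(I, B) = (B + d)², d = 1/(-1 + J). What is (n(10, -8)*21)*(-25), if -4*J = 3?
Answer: -270000/7 ≈ -38571.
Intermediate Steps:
J = -¾ (J = -¼*3 = -¾ ≈ -0.75000)
d = -4/7 (d = 1/(-1 - ¾) = 1/(-7/4) = -4/7 ≈ -0.57143)
n(I, B) = (-4/7 + B)² (n(I, B) = (B - 4/7)² = (-4/7 + B)²)
(n(10, -8)*21)*(-25) = (((-4 + 7*(-8))²/49)*21)*(-25) = (((-4 - 56)²/49)*21)*(-25) = (((1/49)*(-60)²)*21)*(-25) = (((1/49)*3600)*21)*(-25) = ((3600/49)*21)*(-25) = (10800/7)*(-25) = -270000/7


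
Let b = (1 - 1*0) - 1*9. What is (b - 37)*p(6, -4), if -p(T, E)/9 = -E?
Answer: 1620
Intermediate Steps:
b = -8 (b = (1 + 0) - 9 = 1 - 9 = -8)
p(T, E) = 9*E (p(T, E) = -(-9)*E = 9*E)
(b - 37)*p(6, -4) = (-8 - 37)*(9*(-4)) = -45*(-36) = 1620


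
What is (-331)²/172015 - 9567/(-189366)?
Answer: 7464265277/10857930830 ≈ 0.68745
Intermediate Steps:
(-331)²/172015 - 9567/(-189366) = 109561*(1/172015) - 9567*(-1/189366) = 109561/172015 + 3189/63122 = 7464265277/10857930830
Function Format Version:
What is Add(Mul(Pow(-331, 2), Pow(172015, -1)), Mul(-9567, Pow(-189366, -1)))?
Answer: Rational(7464265277, 10857930830) ≈ 0.68745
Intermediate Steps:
Add(Mul(Pow(-331, 2), Pow(172015, -1)), Mul(-9567, Pow(-189366, -1))) = Add(Mul(109561, Rational(1, 172015)), Mul(-9567, Rational(-1, 189366))) = Add(Rational(109561, 172015), Rational(3189, 63122)) = Rational(7464265277, 10857930830)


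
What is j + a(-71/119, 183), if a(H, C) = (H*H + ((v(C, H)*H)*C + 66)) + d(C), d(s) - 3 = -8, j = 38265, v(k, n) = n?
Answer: 543662030/14161 ≈ 38392.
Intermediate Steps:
d(s) = -5 (d(s) = 3 - 8 = -5)
a(H, C) = 61 + H² + C*H² (a(H, C) = (H*H + ((H*H)*C + 66)) - 5 = (H² + (H²*C + 66)) - 5 = (H² + (C*H² + 66)) - 5 = (H² + (66 + C*H²)) - 5 = (66 + H² + C*H²) - 5 = 61 + H² + C*H²)
j + a(-71/119, 183) = 38265 + (61 + (-71/119)² + 183*(-71/119)²) = 38265 + (61 + 5041/14161 + 183*(5041/14161)) = 38265 + (61 + 5041/14161 + 922503/14161) = 38265 + 1791365/14161 = 543662030/14161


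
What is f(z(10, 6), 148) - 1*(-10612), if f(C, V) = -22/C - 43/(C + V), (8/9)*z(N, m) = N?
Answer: 304129184/28665 ≈ 10610.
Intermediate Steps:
z(N, m) = 9*N/8
f(C, V) = -43/(C + V) - 22/C
f(z(10, 6), 148) - 1*(-10612) = (-585*10/8 - 22*148)/((((9/8)*10))*((9/8)*10 + 148)) - 1*(-10612) = (-65*45/4 - 3256)/((45/4)*(45/4 + 148)) + 10612 = 4*(-2925/4 - 3256)/(45*(637/4)) + 10612 = (4/45)*(4/637)*(-15949/4) + 10612 = -63796/28665 + 10612 = 304129184/28665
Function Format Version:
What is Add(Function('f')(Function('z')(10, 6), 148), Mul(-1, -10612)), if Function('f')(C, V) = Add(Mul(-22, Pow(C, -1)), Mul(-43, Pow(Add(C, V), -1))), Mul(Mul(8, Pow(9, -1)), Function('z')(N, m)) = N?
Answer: Rational(304129184, 28665) ≈ 10610.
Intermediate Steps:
Function('z')(N, m) = Mul(Rational(9, 8), N)
Function('f')(C, V) = Add(Mul(-43, Pow(Add(C, V), -1)), Mul(-22, Pow(C, -1)))
Add(Function('f')(Function('z')(10, 6), 148), Mul(-1, -10612)) = Add(Mul(Pow(Mul(Rational(9, 8), 10), -1), Pow(Add(Mul(Rational(9, 8), 10), 148), -1), Add(Mul(-65, Mul(Rational(9, 8), 10)), Mul(-22, 148))), Mul(-1, -10612)) = Add(Mul(Pow(Rational(45, 4), -1), Pow(Add(Rational(45, 4), 148), -1), Add(Mul(-65, Rational(45, 4)), -3256)), 10612) = Add(Mul(Rational(4, 45), Pow(Rational(637, 4), -1), Add(Rational(-2925, 4), -3256)), 10612) = Add(Mul(Rational(4, 45), Rational(4, 637), Rational(-15949, 4)), 10612) = Add(Rational(-63796, 28665), 10612) = Rational(304129184, 28665)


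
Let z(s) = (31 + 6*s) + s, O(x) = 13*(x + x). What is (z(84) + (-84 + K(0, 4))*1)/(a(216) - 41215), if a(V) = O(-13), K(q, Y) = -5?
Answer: -530/41553 ≈ -0.012755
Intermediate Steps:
O(x) = 26*x (O(x) = 13*(2*x) = 26*x)
a(V) = -338 (a(V) = 26*(-13) = -338)
z(s) = 31 + 7*s
(z(84) + (-84 + K(0, 4))*1)/(a(216) - 41215) = ((31 + 7*84) + (-84 - 5)*1)/(-338 - 41215) = ((31 + 588) - 89*1)/(-41553) = (619 - 89)*(-1/41553) = 530*(-1/41553) = -530/41553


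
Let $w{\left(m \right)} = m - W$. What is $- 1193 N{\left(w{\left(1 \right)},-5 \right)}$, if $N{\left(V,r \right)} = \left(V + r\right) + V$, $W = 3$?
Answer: $10737$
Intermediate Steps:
$w{\left(m \right)} = -3 + m$ ($w{\left(m \right)} = m - 3 = -3 + m$)
$N{\left(V,r \right)} = r + 2 V$
$- 1193 N{\left(w{\left(1 \right)},-5 \right)} = - 1193 \left(-5 + 2 \left(-3 + 1\right)\right) = - 1193 \left(-5 + 2 \left(-2\right)\right) = - 1193 \left(-5 - 4\right) = \left(-1193\right) \left(-9\right) = 10737$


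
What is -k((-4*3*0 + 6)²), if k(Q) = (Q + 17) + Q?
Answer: -89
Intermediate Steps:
k(Q) = 17 + 2*Q (k(Q) = (17 + Q) + Q = 17 + 2*Q)
-k((-4*3*0 + 6)²) = -(17 + 2*(-4*3*0 + 6)²) = -(17 + 2*(-12*0 + 6)²) = -(17 + 2*(0 + 6)²) = -(17 + 2*6²) = -(17 + 2*36) = -(17 + 72) = -1*89 = -89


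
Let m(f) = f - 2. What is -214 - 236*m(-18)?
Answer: 4506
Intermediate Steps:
m(f) = -2 + f
-214 - 236*m(-18) = -214 - 236*(-2 - 18) = -214 - 236*(-20) = -214 + 4720 = 4506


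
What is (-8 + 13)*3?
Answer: 15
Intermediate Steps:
(-8 + 13)*3 = 5*3 = 15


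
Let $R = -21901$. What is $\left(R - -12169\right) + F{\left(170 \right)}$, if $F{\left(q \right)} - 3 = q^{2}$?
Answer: $19171$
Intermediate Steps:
$F{\left(q \right)} = 3 + q^{2}$
$\left(R - -12169\right) + F{\left(170 \right)} = \left(-21901 - -12169\right) + \left(3 + 170^{2}\right) = \left(-21901 + 12169\right) + \left(3 + 28900\right) = -9732 + 28903 = 19171$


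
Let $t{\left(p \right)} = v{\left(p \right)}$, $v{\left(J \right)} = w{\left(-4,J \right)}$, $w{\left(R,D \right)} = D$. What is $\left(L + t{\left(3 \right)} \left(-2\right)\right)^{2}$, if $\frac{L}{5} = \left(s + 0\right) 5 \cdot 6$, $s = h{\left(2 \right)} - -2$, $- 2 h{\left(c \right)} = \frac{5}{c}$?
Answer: $\frac{45369}{4} \approx 11342.0$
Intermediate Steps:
$v{\left(J \right)} = J$
$t{\left(p \right)} = p$
$h{\left(c \right)} = - \frac{5}{2 c}$ ($h{\left(c \right)} = - \frac{5 \frac{1}{c}}{2} = - \frac{5}{2 c}$)
$s = \frac{3}{4}$ ($s = - \frac{5}{2 \cdot 2} - -2 = \left(- \frac{5}{2}\right) \frac{1}{2} + 2 = - \frac{5}{4} + 2 = \frac{3}{4} \approx 0.75$)
$L = \frac{225}{2}$ ($L = 5 \left(\frac{3}{4} + 0\right) 5 \cdot 6 = 5 \cdot \frac{3}{4} \cdot 30 = 5 \cdot \frac{45}{2} = \frac{225}{2} \approx 112.5$)
$\left(L + t{\left(3 \right)} \left(-2\right)\right)^{2} = \left(\frac{225}{2} + 3 \left(-2\right)\right)^{2} = \left(\frac{225}{2} - 6\right)^{2} = \left(\frac{213}{2}\right)^{2} = \frac{45369}{4}$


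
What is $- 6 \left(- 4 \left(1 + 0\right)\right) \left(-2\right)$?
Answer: $-48$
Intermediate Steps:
$- 6 \left(- 4 \left(1 + 0\right)\right) \left(-2\right) = - 6 \left(\left(-4\right) 1\right) \left(-2\right) = \left(-6\right) \left(-4\right) \left(-2\right) = 24 \left(-2\right) = -48$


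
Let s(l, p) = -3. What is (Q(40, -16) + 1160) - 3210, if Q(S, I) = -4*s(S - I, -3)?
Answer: -2038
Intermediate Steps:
Q(S, I) = 12 (Q(S, I) = -4*(-3) = 12)
(Q(40, -16) + 1160) - 3210 = (12 + 1160) - 3210 = 1172 - 3210 = -2038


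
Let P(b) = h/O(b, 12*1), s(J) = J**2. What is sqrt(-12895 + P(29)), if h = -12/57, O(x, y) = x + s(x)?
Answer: I*sqrt(880860367905)/8265 ≈ 113.56*I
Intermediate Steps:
O(x, y) = x + x**2
h = -4/19 (h = -12*1/57 = -4/19 ≈ -0.21053)
P(b) = -4/(19*b*(1 + b)) (P(b) = -4*1/(b*(1 + b))/19 = -4/(19*b*(1 + b)))
sqrt(-12895 + P(29)) = sqrt(-12895 - 4/19/(29*(1 + 29))) = sqrt(-12895 - 4/19*1/29/30) = sqrt(-12895 - 4/19*1/29*1/30) = sqrt(-12895 - 2/8265) = sqrt(-106577177/8265) = I*sqrt(880860367905)/8265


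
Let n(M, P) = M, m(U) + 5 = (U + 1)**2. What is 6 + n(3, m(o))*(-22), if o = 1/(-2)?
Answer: -60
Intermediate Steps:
o = -1/2 ≈ -0.50000
m(U) = -5 + (1 + U)**2 (m(U) = -5 + (U + 1)**2 = -5 + (1 + U)**2)
6 + n(3, m(o))*(-22) = 6 + 3*(-22) = 6 - 66 = -60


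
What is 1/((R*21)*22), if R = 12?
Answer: 1/5544 ≈ 0.00018038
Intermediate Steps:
1/((R*21)*22) = 1/((12*21)*22) = 1/(252*22) = 1/5544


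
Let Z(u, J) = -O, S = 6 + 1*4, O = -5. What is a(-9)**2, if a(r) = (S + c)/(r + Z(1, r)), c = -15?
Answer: 25/16 ≈ 1.5625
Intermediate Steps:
S = 10 (S = 6 + 4 = 10)
Z(u, J) = 5 (Z(u, J) = -1*(-5) = 5)
a(r) = -5/(5 + r) (a(r) = (10 - 15)/(r + 5) = -5/(5 + r))
a(-9)**2 = (-5/(5 - 9))**2 = (-5/(-4))**2 = (-5*(-1/4))**2 = (5/4)**2 = 25/16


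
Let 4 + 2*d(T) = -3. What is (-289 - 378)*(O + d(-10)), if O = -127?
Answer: 174087/2 ≈ 87044.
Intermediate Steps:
d(T) = -7/2 (d(T) = -2 + (½)*(-3) = -2 - 3/2 = -7/2)
(-289 - 378)*(O + d(-10)) = (-289 - 378)*(-127 - 7/2) = -667*(-261/2) = 174087/2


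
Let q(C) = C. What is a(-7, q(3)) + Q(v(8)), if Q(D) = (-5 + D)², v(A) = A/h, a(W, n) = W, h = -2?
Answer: 74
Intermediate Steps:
v(A) = -A/2 (v(A) = A/(-2) = A*(-½) = -A/2)
a(-7, q(3)) + Q(v(8)) = -7 + (-5 - ½*8)² = -7 + (-5 - 4)² = -7 + (-9)² = -7 + 81 = 74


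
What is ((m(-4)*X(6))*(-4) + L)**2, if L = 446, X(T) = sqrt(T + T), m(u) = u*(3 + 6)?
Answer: 447748 + 256896*sqrt(3) ≈ 8.9271e+5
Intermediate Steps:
m(u) = 9*u (m(u) = u*9 = 9*u)
X(T) = sqrt(2)*sqrt(T) (X(T) = sqrt(2*T) = sqrt(2)*sqrt(T))
((m(-4)*X(6))*(-4) + L)**2 = (((9*(-4))*(sqrt(2)*sqrt(6)))*(-4) + 446)**2 = (-72*sqrt(3)*(-4) + 446)**2 = (288*sqrt(3) + 446)**2 = (446 + 288*sqrt(3))**2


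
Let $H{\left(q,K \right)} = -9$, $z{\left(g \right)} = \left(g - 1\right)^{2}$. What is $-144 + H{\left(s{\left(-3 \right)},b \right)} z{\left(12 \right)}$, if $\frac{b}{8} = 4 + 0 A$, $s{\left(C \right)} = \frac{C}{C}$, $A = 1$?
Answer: $-1233$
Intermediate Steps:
$z{\left(g \right)} = \left(-1 + g\right)^{2}$
$s{\left(C \right)} = 1$
$b = 32$ ($b = 8 \left(4 + 0 \cdot 1\right) = 8 \left(4 + 0\right) = 8 \cdot 4 = 32$)
$-144 + H{\left(s{\left(-3 \right)},b \right)} z{\left(12 \right)} = -144 - 9 \left(-1 + 12\right)^{2} = -144 - 9 \cdot 11^{2} = -144 - 1089 = -1233$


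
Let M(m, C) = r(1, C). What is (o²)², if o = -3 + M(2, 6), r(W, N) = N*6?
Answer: 1185921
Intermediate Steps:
r(W, N) = 6*N
M(m, C) = 6*C
o = 33 (o = -3 + 6*6 = -3 + 36 = 33)
(o²)² = (33²)² = 1089² = 1185921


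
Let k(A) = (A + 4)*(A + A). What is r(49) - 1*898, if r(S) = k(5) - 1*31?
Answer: -839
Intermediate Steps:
k(A) = 2*A*(4 + A) (k(A) = (4 + A)*(2*A) = 2*A*(4 + A))
r(S) = 59 (r(S) = 2*5*(4 + 5) - 1*31 = 2*5*9 - 31 = 90 - 31 = 59)
r(49) - 1*898 = 59 - 1*898 = 59 - 898 = -839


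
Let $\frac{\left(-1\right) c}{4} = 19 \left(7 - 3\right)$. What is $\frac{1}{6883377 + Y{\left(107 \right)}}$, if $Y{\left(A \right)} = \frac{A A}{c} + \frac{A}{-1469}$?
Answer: $\frac{446576}{3073934116043} \approx 1.4528 \cdot 10^{-7}$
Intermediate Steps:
$c = -304$ ($c = - 4 \cdot 19 \left(7 - 3\right) = - 4 \cdot 19 \cdot 4 = \left(-4\right) 76 = -304$)
$Y{\left(A \right)} = - \frac{A^{2}}{304} - \frac{A}{1469}$ ($Y{\left(A \right)} = \frac{A A}{-304} + \frac{A}{-1469} = A^{2} \left(- \frac{1}{304}\right) + A \left(- \frac{1}{1469}\right) = - \frac{A^{2}}{304} - \frac{A}{1469}$)
$\frac{1}{6883377 + Y{\left(107 \right)}} = \frac{1}{6883377 + \frac{1}{446576} \cdot 107 \left(-304 - 157183\right)} = \frac{1}{6883377 + \frac{1}{446576} \cdot 107 \left(-157487\right)} = \frac{1}{6883377 - \frac{16851109}{446576}} = \frac{1}{\frac{3073934116043}{446576}} = \frac{446576}{3073934116043}$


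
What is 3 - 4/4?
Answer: 2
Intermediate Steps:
3 - 4/4 = 3 + (¼)*(-4) = 3 - 1 = 2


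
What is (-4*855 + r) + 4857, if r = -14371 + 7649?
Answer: -5285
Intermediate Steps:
r = -6722
(-4*855 + r) + 4857 = (-4*855 - 6722) + 4857 = (-3420 - 6722) + 4857 = -10142 + 4857 = -5285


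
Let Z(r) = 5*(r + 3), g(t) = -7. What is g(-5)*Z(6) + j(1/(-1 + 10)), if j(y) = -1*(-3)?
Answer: -312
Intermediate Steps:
j(y) = 3
Z(r) = 15 + 5*r (Z(r) = 5*(3 + r) = 15 + 5*r)
g(-5)*Z(6) + j(1/(-1 + 10)) = -7*(15 + 5*6) + 3 = -7*(15 + 30) + 3 = -7*45 + 3 = -315 + 3 = -312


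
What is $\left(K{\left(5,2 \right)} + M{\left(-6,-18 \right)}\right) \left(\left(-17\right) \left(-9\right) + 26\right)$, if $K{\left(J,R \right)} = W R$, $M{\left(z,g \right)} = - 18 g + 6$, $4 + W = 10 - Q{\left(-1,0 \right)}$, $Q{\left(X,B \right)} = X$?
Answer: $61576$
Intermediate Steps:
$W = 7$ ($W = -4 + \left(10 - -1\right) = -4 + \left(10 + 1\right) = -4 + 11 = 7$)
$M{\left(z,g \right)} = 6 - 18 g$
$K{\left(J,R \right)} = 7 R$
$\left(K{\left(5,2 \right)} + M{\left(-6,-18 \right)}\right) \left(\left(-17\right) \left(-9\right) + 26\right) = \left(7 \cdot 2 + \left(6 - -324\right)\right) \left(\left(-17\right) \left(-9\right) + 26\right) = \left(14 + \left(6 + 324\right)\right) \left(153 + 26\right) = \left(14 + 330\right) 179 = 344 \cdot 179 = 61576$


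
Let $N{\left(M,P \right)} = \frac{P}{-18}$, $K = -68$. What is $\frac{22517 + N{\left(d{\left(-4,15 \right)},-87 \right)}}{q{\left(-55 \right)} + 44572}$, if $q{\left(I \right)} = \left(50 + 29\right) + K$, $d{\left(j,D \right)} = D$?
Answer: $\frac{135131}{267498} \approx 0.50517$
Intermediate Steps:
$q{\left(I \right)} = 11$ ($q{\left(I \right)} = \left(50 + 29\right) - 68 = 79 - 68 = 11$)
$N{\left(M,P \right)} = - \frac{P}{18}$ ($N{\left(M,P \right)} = P \left(- \frac{1}{18}\right) = - \frac{P}{18}$)
$\frac{22517 + N{\left(d{\left(-4,15 \right)},-87 \right)}}{q{\left(-55 \right)} + 44572} = \frac{22517 - - \frac{29}{6}}{11 + 44572} = \frac{22517 + \frac{29}{6}}{44583} = \frac{135131}{6} \cdot \frac{1}{44583} = \frac{135131}{267498}$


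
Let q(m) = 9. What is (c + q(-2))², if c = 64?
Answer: 5329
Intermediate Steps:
(c + q(-2))² = (64 + 9)² = 73² = 5329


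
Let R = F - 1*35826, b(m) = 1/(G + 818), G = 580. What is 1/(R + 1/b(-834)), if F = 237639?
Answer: 1/203211 ≈ 4.9210e-6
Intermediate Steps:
b(m) = 1/1398 (b(m) = 1/(580 + 818) = 1/1398)
R = 201813 (R = 237639 - 1*35826 = 237639 - 35826 = 201813)
1/(R + 1/b(-834)) = 1/(201813 + 1/(1/1398)) = 1/(201813 + 1398) = 1/203211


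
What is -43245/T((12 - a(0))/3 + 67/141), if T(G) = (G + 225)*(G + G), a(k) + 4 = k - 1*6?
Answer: -95528205/8031428 ≈ -11.894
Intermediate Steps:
a(k) = -10 + k (a(k) = -4 + (k - 1*6) = -4 + (k - 6) = -4 + (-6 + k) = -10 + k)
T(G) = 2*G*(225 + G) (T(G) = (225 + G)*(2*G) = 2*G*(225 + G))
-43245/T((12 - a(0))/3 + 67/141) = -43245*1/(2*(225 + ((12 - (-10 + 0))/3 + 67/141))*((12 - (-10 + 0))/3 + 67/141)) = -43245*1/(2*(225 + ((12 - 1*(-10))*(⅓) + 67*(1/141)))*((12 - 1*(-10))*(⅓) + 67*(1/141))) = -43245*1/(2*(225 + ((12 + 10)*(⅓) + 67/141))*((12 + 10)*(⅓) + 67/141)) = -43245*1/(2*(225 + (22*(⅓) + 67/141))*(22*(⅓) + 67/141)) = -43245*1/(2*(225 + (22/3 + 67/141))*(22/3 + 67/141)) = -43245*47/(734*(225 + 367/47)) = -43245/(2*(367/47)*(10942/47)) = -43245/8031428/2209 = -43245*2209/8031428 = -95528205/8031428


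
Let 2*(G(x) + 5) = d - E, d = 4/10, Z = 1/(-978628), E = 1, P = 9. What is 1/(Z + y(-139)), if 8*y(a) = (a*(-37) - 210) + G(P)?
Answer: 19572560/12055962969 ≈ 0.0016235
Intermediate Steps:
Z = -1/978628 ≈ -1.0218e-6
d = ⅖ (d = 4*(⅒) = ⅖ ≈ 0.40000)
G(x) = -53/10 (G(x) = -5 + (⅖ - 1*1)/2 = -5 + (⅖ - 1)/2 = -5 + (½)*(-⅗) = -5 - 3/10 = -53/10)
y(a) = -2153/80 - 37*a/8 (y(a) = ((a*(-37) - 210) - 53/10)/8 = ((-37*a - 210) - 53/10)/8 = ((-210 - 37*a) - 53/10)/8 = (-2153/10 - 37*a)/8 = -2153/80 - 37*a/8)
1/(Z + y(-139)) = 1/(-1/978628 + (-2153/80 - 37/8*(-139))) = 1/(-1/978628 + (-2153/80 + 5143/8)) = 1/(-1/978628 + 49277/80) = 1/(12055962969/19572560) = 19572560/12055962969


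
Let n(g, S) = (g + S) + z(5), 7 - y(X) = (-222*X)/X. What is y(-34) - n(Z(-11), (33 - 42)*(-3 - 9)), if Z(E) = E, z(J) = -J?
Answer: 137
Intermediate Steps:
y(X) = 229 (y(X) = 7 - (-222*X)/X = 7 - 1*(-222) = 7 + 222 = 229)
n(g, S) = -5 + S + g (n(g, S) = (g + S) - 1*5 = (S + g) - 5 = -5 + S + g)
y(-34) - n(Z(-11), (33 - 42)*(-3 - 9)) = 229 - (-5 + (33 - 42)*(-3 - 9) - 11) = 229 - (-5 - 9*(-12) - 11) = 229 - (-5 + 108 - 11) = 229 - 1*92 = 229 - 92 = 137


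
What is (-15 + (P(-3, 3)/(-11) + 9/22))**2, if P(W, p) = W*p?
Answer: 91809/484 ≈ 189.69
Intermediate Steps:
(-15 + (P(-3, 3)/(-11) + 9/22))**2 = (-15 + (-3*3/(-11) + 9/22))**2 = (-15 + (-9*(-1/11) + 9*(1/22)))**2 = (-15 + (9/11 + 9/22))**2 = (-15 + 27/22)**2 = (-303/22)**2 = 91809/484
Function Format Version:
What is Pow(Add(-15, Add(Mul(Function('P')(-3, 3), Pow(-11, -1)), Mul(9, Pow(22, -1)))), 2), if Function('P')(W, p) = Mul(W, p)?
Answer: Rational(91809, 484) ≈ 189.69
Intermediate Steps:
Pow(Add(-15, Add(Mul(Function('P')(-3, 3), Pow(-11, -1)), Mul(9, Pow(22, -1)))), 2) = Pow(Add(-15, Add(Mul(Mul(-3, 3), Pow(-11, -1)), Mul(9, Pow(22, -1)))), 2) = Pow(Add(-15, Add(Mul(-9, Rational(-1, 11)), Mul(9, Rational(1, 22)))), 2) = Pow(Add(-15, Add(Rational(9, 11), Rational(9, 22))), 2) = Pow(Add(-15, Rational(27, 22)), 2) = Pow(Rational(-303, 22), 2) = Rational(91809, 484)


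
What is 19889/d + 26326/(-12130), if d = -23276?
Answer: -427008773/141168940 ≈ -3.0248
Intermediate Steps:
19889/d + 26326/(-12130) = 19889/(-23276) + 26326/(-12130) = 19889*(-1/23276) + 26326*(-1/12130) = -19889/23276 - 13163/6065 = -427008773/141168940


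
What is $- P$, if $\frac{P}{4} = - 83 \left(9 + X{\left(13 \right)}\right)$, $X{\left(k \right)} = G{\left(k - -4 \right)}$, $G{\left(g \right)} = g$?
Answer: $8632$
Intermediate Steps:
$X{\left(k \right)} = 4 + k$ ($X{\left(k \right)} = k - -4 = k + 4 = 4 + k$)
$P = -8632$ ($P = 4 \left(- 83 \left(9 + \left(4 + 13\right)\right)\right) = 4 \left(- 83 \left(9 + 17\right)\right) = 4 \left(\left(-83\right) 26\right) = 4 \left(-2158\right) = -8632$)
$- P = \left(-1\right) \left(-8632\right) = 8632$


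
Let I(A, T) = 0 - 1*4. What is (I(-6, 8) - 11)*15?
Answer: -225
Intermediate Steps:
I(A, T) = -4 (I(A, T) = 0 - 4 = -4)
(I(-6, 8) - 11)*15 = (-4 - 11)*15 = -15*15 = -225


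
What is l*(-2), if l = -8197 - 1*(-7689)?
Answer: 1016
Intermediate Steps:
l = -508 (l = -8197 + 7689 = -508)
l*(-2) = -508*(-2) = 1016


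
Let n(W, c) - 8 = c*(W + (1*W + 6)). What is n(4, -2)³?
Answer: -8000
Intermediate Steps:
n(W, c) = 8 + c*(6 + 2*W) (n(W, c) = 8 + c*(W + (1*W + 6)) = 8 + c*(W + (W + 6)) = 8 + c*(W + (6 + W)) = 8 + c*(6 + 2*W))
n(4, -2)³ = (8 + 6*(-2) + 2*4*(-2))³ = (8 - 12 - 16)³ = (-20)³ = -8000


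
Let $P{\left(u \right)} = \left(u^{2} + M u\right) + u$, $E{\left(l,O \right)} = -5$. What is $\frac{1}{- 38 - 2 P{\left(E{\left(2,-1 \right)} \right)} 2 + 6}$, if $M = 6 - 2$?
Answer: $\frac{1}{6} \approx 0.16667$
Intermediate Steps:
$M = 4$
$P{\left(u \right)} = u^{2} + 5 u$ ($P{\left(u \right)} = \left(u^{2} + 4 u\right) + u = u^{2} + 5 u$)
$\frac{1}{- 38 - 2 P{\left(E{\left(2,-1 \right)} \right)} 2 + 6} = \frac{1}{- 38 - 2 \left(- 5 \left(5 - 5\right)\right) 2 + 6} = \frac{1}{- 38 - 2 \left(\left(-5\right) 0\right) 2 + 6} = \frac{1}{- 38 \left(-2\right) 0 \cdot 2 + 6} = \frac{1}{- 38 \cdot 0 \cdot 2 + 6} = \frac{1}{\left(-38\right) 0 + 6} = \frac{1}{0 + 6} = \frac{1}{6}$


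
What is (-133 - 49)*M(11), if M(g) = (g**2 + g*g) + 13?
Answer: -46410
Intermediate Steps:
M(g) = 13 + 2*g**2 (M(g) = (g**2 + g**2) + 13 = 2*g**2 + 13 = 13 + 2*g**2)
(-133 - 49)*M(11) = (-133 - 49)*(13 + 2*11**2) = -182*(13 + 2*121) = -182*(13 + 242) = -182*255 = -46410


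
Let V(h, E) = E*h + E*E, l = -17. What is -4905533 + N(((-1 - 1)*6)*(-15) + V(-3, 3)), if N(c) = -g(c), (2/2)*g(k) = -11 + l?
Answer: -4905505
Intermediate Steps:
g(k) = -28 (g(k) = -11 - 17 = -28)
V(h, E) = E² + E*h (V(h, E) = E*h + E² = E² + E*h)
N(c) = 28 (N(c) = -1*(-28) = 28)
-4905533 + N(((-1 - 1)*6)*(-15) + V(-3, 3)) = -4905533 + 28 = -4905505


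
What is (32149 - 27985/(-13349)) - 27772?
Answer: 58456558/13349 ≈ 4379.1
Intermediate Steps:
(32149 - 27985/(-13349)) - 27772 = (32149 - 27985*(-1/13349)) - 27772 = (32149 + 27985/13349) - 27772 = 429184986/13349 - 27772 = 58456558/13349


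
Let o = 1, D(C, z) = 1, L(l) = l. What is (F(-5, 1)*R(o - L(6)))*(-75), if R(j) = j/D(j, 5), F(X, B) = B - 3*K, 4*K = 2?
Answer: -375/2 ≈ -187.50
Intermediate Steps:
K = 1/2 (K = (1/4)*2 = 1/2 ≈ 0.50000)
F(X, B) = -3/2 + B (F(X, B) = B - 3*1/2 = B - 3/2 = -3/2 + B)
R(j) = j (R(j) = j/1 = j*1 = j)
(F(-5, 1)*R(o - L(6)))*(-75) = ((-3/2 + 1)*(1 - 1*6))*(-75) = -(1 - 6)/2*(-75) = -1/2*(-5)*(-75) = (5/2)*(-75) = -375/2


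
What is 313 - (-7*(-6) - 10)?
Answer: 281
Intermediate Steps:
313 - (-7*(-6) - 10) = 313 - (42 - 10) = 313 - 1*32 = 313 - 32 = 281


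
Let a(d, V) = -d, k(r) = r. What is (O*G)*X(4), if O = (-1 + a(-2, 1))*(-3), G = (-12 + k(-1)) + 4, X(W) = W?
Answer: 108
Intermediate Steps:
G = -9 (G = (-12 - 1) + 4 = -13 + 4 = -9)
O = -3 (O = (-1 - 1*(-2))*(-3) = (-1 + 2)*(-3) = 1*(-3) = -3)
(O*G)*X(4) = -3*(-9)*4 = 27*4 = 108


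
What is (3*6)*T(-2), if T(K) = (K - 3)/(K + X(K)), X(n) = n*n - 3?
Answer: 90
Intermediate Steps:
X(n) = -3 + n**2 (X(n) = n**2 - 3 = -3 + n**2)
T(K) = (-3 + K)/(-3 + K + K**2) (T(K) = (K - 3)/(K + (-3 + K**2)) = (-3 + K)/(-3 + K + K**2))
(3*6)*T(-2) = (3*6)*((-3 - 2)/(-3 - 2 + (-2)**2)) = 18*(-5/(-3 - 2 + 4)) = 18*(-5/(-1)) = 18*(-1*(-5)) = 18*5 = 90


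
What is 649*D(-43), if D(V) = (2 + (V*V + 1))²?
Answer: 2226007696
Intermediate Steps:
D(V) = (3 + V²)² (D(V) = (2 + (V² + 1))² = (2 + (1 + V²))² = (3 + V²)²)
649*D(-43) = 649*(3 + (-43)²)² = 649*(3 + 1849)² = 649*1852² = 649*3429904 = 2226007696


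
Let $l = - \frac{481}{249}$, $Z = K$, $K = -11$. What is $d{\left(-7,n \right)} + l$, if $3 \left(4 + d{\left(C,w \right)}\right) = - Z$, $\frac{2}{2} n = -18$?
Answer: $- \frac{188}{83} \approx -2.2651$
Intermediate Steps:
$n = -18$
$Z = -11$
$d{\left(C,w \right)} = - \frac{1}{3}$ ($d{\left(C,w \right)} = -4 + \frac{\left(-1\right) \left(-11\right)}{3} = -4 + \frac{1}{3} \cdot 11 = -4 + \frac{11}{3} = - \frac{1}{3}$)
$l = - \frac{481}{249}$ ($l = \left(-481\right) \frac{1}{249} = - \frac{481}{249} \approx -1.9317$)
$d{\left(-7,n \right)} + l = - \frac{1}{3} - \frac{481}{249} = - \frac{188}{83}$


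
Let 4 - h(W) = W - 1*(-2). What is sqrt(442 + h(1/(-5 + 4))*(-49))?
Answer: sqrt(295) ≈ 17.176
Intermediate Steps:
h(W) = 2 - W (h(W) = 4 - (W - 1*(-2)) = 4 - (W + 2) = 4 - (2 + W) = 4 + (-2 - W) = 2 - W)
sqrt(442 + h(1/(-5 + 4))*(-49)) = sqrt(442 + (2 - 1/(-5 + 4))*(-49)) = sqrt(442 + (2 - 1/(-1))*(-49)) = sqrt(442 + (2 - 1*(-1))*(-49)) = sqrt(442 + (2 + 1)*(-49)) = sqrt(442 + 3*(-49)) = sqrt(442 - 147) = sqrt(295)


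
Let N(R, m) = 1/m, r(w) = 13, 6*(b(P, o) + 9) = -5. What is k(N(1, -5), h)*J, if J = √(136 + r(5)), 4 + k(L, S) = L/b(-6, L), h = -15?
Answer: -1174*√149/295 ≈ -48.578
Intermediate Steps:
b(P, o) = -59/6 (b(P, o) = -9 + (⅙)*(-5) = -9 - ⅚ = -59/6)
k(L, S) = -4 - 6*L/59 (k(L, S) = -4 + L/(-59/6) = -4 + L*(-6/59) = -4 - 6*L/59)
J = √149 (J = √(136 + 13) = √149 ≈ 12.207)
k(N(1, -5), h)*J = (-4 - 6/59/(-5))*√149 = (-4 - 6/59*(-⅕))*√149 = (-4 + 6/295)*√149 = -1174*√149/295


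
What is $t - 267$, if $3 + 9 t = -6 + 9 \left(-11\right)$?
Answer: $-279$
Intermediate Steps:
$t = -12$ ($t = - \frac{1}{3} + \frac{-6 + 9 \left(-11\right)}{9} = - \frac{1}{3} + \frac{-6 - 99}{9} = - \frac{1}{3} + \frac{1}{9} \left(-105\right) = - \frac{1}{3} - \frac{35}{3} = -12$)
$t - 267 = -12 - 267 = -279$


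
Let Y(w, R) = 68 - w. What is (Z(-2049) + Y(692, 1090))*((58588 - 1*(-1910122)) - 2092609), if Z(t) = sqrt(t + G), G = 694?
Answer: 77312976 - 123899*I*sqrt(1355) ≈ 7.7313e+7 - 4.5608e+6*I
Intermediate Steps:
Z(t) = sqrt(694 + t) (Z(t) = sqrt(t + 694) = sqrt(694 + t))
(Z(-2049) + Y(692, 1090))*((58588 - 1*(-1910122)) - 2092609) = (sqrt(694 - 2049) + (68 - 1*692))*((58588 - 1*(-1910122)) - 2092609) = (sqrt(-1355) + (68 - 692))*((58588 + 1910122) - 2092609) = (I*sqrt(1355) - 624)*(1968710 - 2092609) = (-624 + I*sqrt(1355))*(-123899) = 77312976 - 123899*I*sqrt(1355)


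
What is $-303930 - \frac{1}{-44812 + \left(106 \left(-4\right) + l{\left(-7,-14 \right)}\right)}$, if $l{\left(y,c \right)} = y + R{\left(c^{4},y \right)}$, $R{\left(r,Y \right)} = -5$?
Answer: $- \frac{13752224639}{45248} \approx -3.0393 \cdot 10^{5}$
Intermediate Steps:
$l{\left(y,c \right)} = -5 + y$ ($l{\left(y,c \right)} = y - 5 = -5 + y$)
$-303930 - \frac{1}{-44812 + \left(106 \left(-4\right) + l{\left(-7,-14 \right)}\right)} = -303930 - \frac{1}{-44812 + \left(106 \left(-4\right) - 12\right)} = -303930 - \frac{1}{-44812 - 436} = -303930 - \frac{1}{-45248} = -303930 - - \frac{1}{45248} = -303930 + \frac{1}{45248} = - \frac{13752224639}{45248}$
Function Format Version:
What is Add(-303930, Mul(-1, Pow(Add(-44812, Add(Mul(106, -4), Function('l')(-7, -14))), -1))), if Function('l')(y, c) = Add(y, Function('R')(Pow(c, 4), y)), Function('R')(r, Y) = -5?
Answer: Rational(-13752224639, 45248) ≈ -3.0393e+5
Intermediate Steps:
Function('l')(y, c) = Add(-5, y) (Function('l')(y, c) = Add(y, -5) = Add(-5, y))
Add(-303930, Mul(-1, Pow(Add(-44812, Add(Mul(106, -4), Function('l')(-7, -14))), -1))) = Add(-303930, Mul(-1, Pow(Add(-44812, Add(Mul(106, -4), Add(-5, -7))), -1))) = Add(-303930, Mul(-1, Pow(Add(-44812, Add(-424, -12)), -1))) = Add(-303930, Mul(-1, Pow(Add(-44812, -436), -1))) = Add(-303930, Mul(-1, Pow(-45248, -1))) = Add(-303930, Mul(-1, Rational(-1, 45248))) = Add(-303930, Rational(1, 45248)) = Rational(-13752224639, 45248)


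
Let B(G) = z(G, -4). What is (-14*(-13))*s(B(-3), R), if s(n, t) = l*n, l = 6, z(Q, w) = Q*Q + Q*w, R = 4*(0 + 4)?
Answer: 22932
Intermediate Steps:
R = 16 (R = 4*4 = 16)
z(Q, w) = Q² + Q*w
B(G) = G*(-4 + G) (B(G) = G*(G - 4) = G*(-4 + G))
s(n, t) = 6*n
(-14*(-13))*s(B(-3), R) = (-14*(-13))*(6*(-3*(-4 - 3))) = 182*(6*(-3*(-7))) = 182*(6*21) = 182*126 = 22932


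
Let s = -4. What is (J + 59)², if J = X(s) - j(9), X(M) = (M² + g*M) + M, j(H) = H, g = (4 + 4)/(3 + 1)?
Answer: 2916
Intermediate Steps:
g = 2 (g = 8/4 = 8*(¼) = 2)
X(M) = M² + 3*M (X(M) = (M² + 2*M) + M = M² + 3*M)
J = -5 (J = -4*(3 - 4) - 1*9 = -4*(-1) - 9 = 4 - 9 = -5)
(J + 59)² = (-5 + 59)² = 54² = 2916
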